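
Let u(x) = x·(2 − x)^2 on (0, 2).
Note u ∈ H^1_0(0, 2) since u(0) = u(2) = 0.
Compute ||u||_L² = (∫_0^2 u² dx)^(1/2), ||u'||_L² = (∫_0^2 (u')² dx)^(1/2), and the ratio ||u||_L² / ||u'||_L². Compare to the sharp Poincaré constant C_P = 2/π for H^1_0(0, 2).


||u||_L² / ||u'||_L² = sqrt(14)/7 < C_P = 2/π.

u(x) = x·(2 − x)^2, so u'(x) = (x - 2)*(3*x - 2).
u(x) = x·(2 − x)^2 vanishes at x = 0 and x = 2, so u ∈ H^1_0(0, 2). Differentiate via the product rule and integrate the resulting polynomials term by term.
  ∫_0^2 u² dx = ∫_0^2 (x^6 - 8*x^5 + 24*x^4 - 32*x^3 + 16*x^2) dx. Term by term:
    ∫_0^2 x^6 dx = 128/7;  ∫_0^2 -8*x^5 dx = -256/3;  ∫_0^2 24*x^4 dx = 768/5;
    ∫_0^2 -32*x^3 dx = -128;  ∫_0^2 16*x^2 dx = 128/3.
  Sum: 128/7 − 256/3 + 768/5 − 128 + 128/3 = 128/105.
  ∫_0^2 (u')² dx = ∫_0^2 (9*x^4 - 48*x^3 + 88*x^2 - 64*x + 16) dx. Term by term:
    ∫_0^2 9*x^4 dx = 288/5;  ∫_0^2 -48*x^3 dx = -192;  ∫_0^2 88*x^2 dx = 704/3;
    ∫_0^2 -64*x dx = -128;  ∫_0^2 16 dx = 32.
  Sum: 288/5 − 192 + 704/3 − 128 + 32 = 64/15.
∫_0^2 u² dx = 128/105, so ||u||_L² = 8*sqrt(210)/105.
∫_0^2 (u')² dx = 64/15, so ||u'||_L² = 8*sqrt(15)/15.
Ratio ||u||_L² / ||u'||_L² = sqrt(14)/7.
Sharp Poincaré constant on H^1_0(0, 2) is C_P = L/π = 2/π, achieved by sin(π/2·x).
A polynomial bump cannot attain the sharp Poincaré constant (only the first sine eigenfunction does), so the ratio is strictly less than C_P, consistent with ||u||_L² ≤ C_P ||u'||_L².


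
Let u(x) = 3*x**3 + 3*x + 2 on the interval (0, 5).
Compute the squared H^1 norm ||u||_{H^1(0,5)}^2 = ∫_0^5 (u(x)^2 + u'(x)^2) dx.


||u||_{H^1}^2 = 1169255/7

The H^1 norm (squared) on an interval (0, L) is
  ||u||_{H^1}^2 = ∫_0^L u(x)^2 dx + ∫_0^L u'(x)^2 dx.
Compute u'(x) = 9*x**2 + 3.
Then u(x)^2 = 9*x**6 + 18*x**4 + 12*x**3 + 9*x**2 + 12*x + 4 and u'(x)^2 = 81*x**4 + 54*x**2 + 9.
Integrate each monomial from 0 to 5 using ∫_0^5 c·x^n dx = c·5^(n+1)/(n+1):
  ∫_0^5 u(x)^2 dx = ∫_0^5 (9*x^6 + 18*x^4 + 12*x^3 + 9*x^2 + 12*x + 4) dx. Term by term:
    ∫_0^5 9*x^6 dx = 703125/7;  ∫_0^5 18*x^4 dx = 11250;  ∫_0^5 12*x^3 dx = 1875;
    ∫_0^5 9*x^2 dx = 375;  ∫_0^5 12*x dx = 150;  ∫_0^5 4 dx = 20.
  Sum: 703125/7 + 11250 + 1875 + 375 + 150 + 20 = 798815/7.
  ∫_0^5 u'(x)^2 dx = ∫_0^5 (81*x^4 + 54*x^2 + 9) dx. Term by term:
    ∫_0^5 81*x^4 dx = 50625;  ∫_0^5 54*x^2 dx = 2250;  ∫_0^5 9 dx = 45.
  Sum: 50625 + 2250 + 45 = 52920.
Adding: ||u||_{H^1}^2 = 798815/7 + 52920 = 1169255/7.


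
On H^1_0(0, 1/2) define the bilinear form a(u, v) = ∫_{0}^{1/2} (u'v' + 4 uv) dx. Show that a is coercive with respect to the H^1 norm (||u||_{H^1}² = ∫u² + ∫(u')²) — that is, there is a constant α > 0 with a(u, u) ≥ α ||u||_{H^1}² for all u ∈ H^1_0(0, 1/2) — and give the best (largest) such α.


α = 1

Coercivity of a(·,·) on H^1_0(0, 1/2) means a(u, u) ≥ α ||u||_{H^1}² for every u ∈ H^1_0.
The interval has length L = 1/2, and Poincaré/coercivity depend only on L. Here a(u, u) = ∫(u')² + (4)·∫u².
Here c = 4 ≥ 1, so a(u,u) = ∫(u')² + c∫u² ≥ ∫(u')² + ∫u² = ||u||_{H^1}², i.e. α = 1 works. No larger α is possible: a(u,u) ≥ α||u||_{H^1}² means (1−α)∫(u')² ≥ (α−c)∫u², and for the modes u_n = sin(nπ(x−x₀)/L) (x₀ the left endpoint) one has ∫u_n²/∫(u_n')² = (L/(nπ))² → 0, so a(u_n,u_n)/||u_n||_{H^1}² → 1. Hence the optimal constant is α = 1.
Therefore α = 1.


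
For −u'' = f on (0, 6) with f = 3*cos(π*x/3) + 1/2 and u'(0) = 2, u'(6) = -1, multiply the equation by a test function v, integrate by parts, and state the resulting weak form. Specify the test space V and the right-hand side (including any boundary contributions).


V = H^1(0, 6) (v unrestricted at boundary; u is determined up to an additive constant); weak form: ∫_0^6 u'v' dx = ∫_0^6 (3*cos(π*x/3) + 1/2) v dx − v(6) − 2·v(0) for all v ∈ V.

Multiply both sides by a test function v and integrate from 0 to 6:
  ∫_0^6 −u''(x) v(x) dx = ∫_0^6 f(x) v(x) dx.
Integrate the LHS by parts once:
  ∫_0^6 −u'' v dx = −[u'(x) v(x)]_0^6 + ∫_0^6 u'(x) v'(x) dx.
Thus ∫_0^6 u'(x) v'(x) dx = ∫_0^6 f(x) v(x) dx + [u'(x) v(x)]_0^6.
Choose V so that boundary terms are either known or forced to vanish.
u has inhomogeneous Neumann u'(0) = 2, u'(6) = -1. [u' v]_0^6 = (-1)·v(6) − (2)·v(0) = − v(6) − 2·v(0). Take V = H^1(0, 6); boundary term becomes part of RHS.
Weak formulation: find u (satisfying any essential BC) such that ∫_0^6 u'(x) v'(x) dx = ∫_0^6 f v dx − v(6) − 2·v(0) for all v ∈ V (Neumann data are natural BCs: they enter the RHS as boundary terms).
Substituting f(x) = 3*cos(π*x/3) + 1/2, the right-hand side is ∫_0^6 (3*cos(π*x/3) + 1/2) v dx − v(6) − 2·v(0).
Compatibility check (pure Neumann): taking v ≡ 1 ∈ V gives 0 = ∫_0^6 f dx + (-1) − (2), i.e. ∫_0^6 f dx must equal u'(0) − u'(6) = 3. Indeed ∫_0^6 (3*cos(π*x/3) + 1/2) dx = 3, so the data are compatible. The solution is then unique only up to an additive constant (fix it e.g. by requiring ∫_0^6 u dx = 0).


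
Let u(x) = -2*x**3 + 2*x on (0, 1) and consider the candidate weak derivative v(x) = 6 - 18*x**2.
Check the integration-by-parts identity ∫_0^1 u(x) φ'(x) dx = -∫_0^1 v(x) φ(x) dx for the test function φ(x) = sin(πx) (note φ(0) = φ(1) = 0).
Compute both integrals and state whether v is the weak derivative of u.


LHS = -24/π^3 + 2/π, RHS = -72/π^3 + 6/π. No, v is not the weak derivative of u.

u(x) = -2*x**3 + 2*x, classical derivative u'(x) = 2 - 6*x**2.
φ(x) = sin(πx), so φ'(x) = π*cos(π*x).
Note φ(0) = φ(1) = 0, so the boundary term u·φ vanishes.
LHS = ∫_0^1 u(x) φ'(x) dx = ∫_0^1 (-2*π*x^3*cos(π*x) + 2*π*x*cos(π*x)) dx. Term by term:
  ∫_0^1 -2*π*x^3*cos(π*x) dx = -24/π^3 + 6/π;  ∫_0^1 2*π*x*cos(π*x) dx = -4/π.
Sum: -24/π^3 + 6/π − 4/π = -24/π^3 + 2/π.
So LHS = -24/π^3 + 2/π.
∫_0^1 v(x) φ(x) dx = ∫_0^1 (-18*x^2*sin(π*x) + 6*sin(π*x)) dx. Term by term:
  ∫_0^1 6*sin(π*x) dx = 12/π;  ∫_0^1 -18*x^2*sin(π*x) dx = -18/π + 72/π^3.
Sum: 12/π + -18/π + 72/π^3 = -6/π + 72/π^3.
So RHS = -∫_0^1 v(x) φ(x) dx = -72/π^3 + 6/π.
LHS − RHS = -4/π + 48/π^3 ≠ 0, so the identity fails.
(For a valid weak derivative the identity must hold for EVERY test function, in particular this one. The failure shows v is NOT the weak derivative of u.)
Correct weak derivative would be u'(x) = 2 - 6*x**2.


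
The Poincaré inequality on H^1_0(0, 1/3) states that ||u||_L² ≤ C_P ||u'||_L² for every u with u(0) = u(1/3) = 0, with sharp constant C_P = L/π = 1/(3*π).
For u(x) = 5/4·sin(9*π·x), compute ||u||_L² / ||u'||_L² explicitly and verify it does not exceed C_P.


||u||_L² / ||u'||_L² = 1/(9*π) < C_P = 1/(3*π).

u(x) = 5/4·sin(9*π·x), so u'(x) = 45*π*cos(9*π*x)/4.
Writing u(x) = A·sin(kπx/L) with A = 5/4 and k = 3, use ∫_0^L sin²(kπx/L) dx = L/2 and ∫_0^L cos²(kπx/L) dx = L/2.
u² = 25/16·sin²(9*π·x) and (u')² = 2025*π^2/16·cos²(9*π·x), and each of sin², cos² integrates to L/2 = 1/6 over (0, 1/3).
∫_0^1/3 u² dx = 25/96, so ||u||_L² = 5*sqrt(6)/24.
∫_0^1/3 (u')² dx = 675*π^2/32, so ||u'||_L² = 15*sqrt(6)*π/8.
Ratio ||u||_L² / ||u'||_L² = 1/(9*π).
Sharp Poincaré constant on H^1_0(0, 1/3) is C_P = L/π = 1/(3*π), achieved by sin(3*π·x).
This is the k = 3 harmonic; the ratio L/(kπ) is strictly less than C_P = L/π, consistent with the sharp inequality ||u||_L² ≤ C_P ||u'||_L².


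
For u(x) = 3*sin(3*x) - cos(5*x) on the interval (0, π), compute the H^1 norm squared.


||u||_{H^1(0,π)}^2 = 58*π

u'(x) = 5*sin(5*x) + 9*cos(3*x).
Expand u² and (u')² and integrate term by term on (0, π), using: for integers n ≥ 1, ∫_0^π sin²(nx) dx = ∫_0^π cos²(nx) dx = π/2; for n ≠ n', ∫_0^π sin(nx)sin(n'x) dx = ∫_0^π cos(nx)cos(n'x) dx = 0; and by product-to-sum, ∫_0^π sin(nx)cos(n'x) dx = ½∫_0^π [sin((n+n')x) + sin((n−n')x)] dx, which is 0 when n+n' is even and 2n/(n²−n'²) when n+n' is odd (it need not vanish on (0, π)).
  u² squared terms: (-1)²·∫cos(5x)² dx = 1·π/2 = π/2;  (3)²·∫sin(3x)² dx = 9·π/2 = 9*π/2.
  u² cross terms: 2·(-1)·(3)·∫cos(5x)·sin(3x) dx = -6·(0) = 0.
  So ∫_0^π u² dx = π/2 + 9*π/2 + 0 = 5*π.
  (u')² squared terms: (5)²·∫sin(5x)² dx = 25·π/2 = 25*π/2;  (9)²·∫cos(3x)² dx = 81·π/2 = 81*π/2.
  (u')² cross terms: 2·(5)·(9)·∫sin(5x)·cos(3x) dx = 90·(0) = 0.
  So ∫_0^π (u')² dx = 25*π/2 + 81*π/2 + 0 = 53*π.
||u||_{H^1}^2 = (5*π) + (53*π) = 58*π.


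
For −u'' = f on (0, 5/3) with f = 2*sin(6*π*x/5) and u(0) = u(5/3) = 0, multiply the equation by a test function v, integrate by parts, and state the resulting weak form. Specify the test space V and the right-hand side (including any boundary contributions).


V = H^1_0(0, 5/3) (so v(0) = v(5/3) = 0); weak form: ∫_0^5/3 u'v' dx = ∫_0^5/3 (2*sin(6*π*x/5)) v dx for all v ∈ V.

Multiply both sides by a test function v and integrate from 0 to 5/3:
  ∫_0^5/3 −u''(x) v(x) dx = ∫_0^5/3 f(x) v(x) dx.
Integrate the LHS by parts once:
  ∫_0^5/3 −u'' v dx = −[u'(x) v(x)]_0^5/3 + ∫_0^5/3 u'(x) v'(x) dx.
Thus ∫_0^5/3 u'(x) v'(x) dx = ∫_0^5/3 f(x) v(x) dx + [u'(x) v(x)]_0^5/3.
Choose V so that boundary terms are either known or forced to vanish.
u is Dirichlet: u(0) = u(5/3) = 0. Let V = H^1_0(0, 5/3); then v(0) = v(5/3) = 0, and [u' v]_0^5/3 = 0.
Weak formulation: find u (satisfying any essential BC) such that ∫_0^5/3 u'(x) v'(x) dx = ∫_0^5/3 f v dx for all v ∈ V.
Substituting f(x) = 2*sin(6*π*x/5), the right-hand side is ∫_0^5/3 (2*sin(6*π*x/5)) v dx.


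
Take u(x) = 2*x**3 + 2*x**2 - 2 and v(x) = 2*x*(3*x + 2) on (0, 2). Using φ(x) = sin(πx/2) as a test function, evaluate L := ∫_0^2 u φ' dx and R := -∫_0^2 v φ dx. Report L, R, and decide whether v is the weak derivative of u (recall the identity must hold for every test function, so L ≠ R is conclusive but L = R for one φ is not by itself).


LHS = -64/π + 192/π^3, RHS = -64/π + 192/π^3. Yes, v = u' weakly.

u(x) = 2*x**3 + 2*x**2 - 2, classical derivative u'(x) = 6*x**2 + 4*x.
φ(x) = sin(πx/2), so φ'(x) = π*cos(π*x/2)/2.
Note φ(0) = φ(2) = 0, so the boundary term u·φ vanishes.
LHS = ∫_0^2 u(x) φ'(x) dx = ∫_0^2 (π*x^3*cos(π*x/2) + π*x^2*cos(π*x/2) - π*cos(π*x/2)) dx. Term by term:
  ∫_0^2 -π*cos(π*x/2) dx = 0;  ∫_0^2 π*x^2*cos(π*x/2) dx = -16/π;  ∫_0^2 π*x^3*cos(π*x/2) dx = -48/π + 192/π^3.
Sum: 0 − 16/π + -48/π + 192/π^3 = -64/π + 192/π^3.
So LHS = -64/π + 192/π^3.
∫_0^2 v(x) φ(x) dx = ∫_0^2 (6*x^2*sin(π*x/2) + 4*x*sin(π*x/2)) dx. Term by term:
  ∫_0^2 4*x*sin(π*x/2) dx = 16/π;  ∫_0^2 6*x^2*sin(π*x/2) dx = -192/π^3 + 48/π.
Sum: 16/π + -192/π^3 + 48/π = -192/π^3 + 64/π.
So RHS = -∫_0^2 v(x) φ(x) dx = -64/π + 192/π^3.
LHS = RHS, so the identity holds for this test φ.
Moreover u is smooth here and v(x) = u'(x) = 6*x**2 + 4*x pointwise, so the identity holds for every test function. Hence v is the weak derivative of u.


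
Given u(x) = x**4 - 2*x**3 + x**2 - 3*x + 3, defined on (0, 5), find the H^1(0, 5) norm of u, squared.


||u||_{H^1}^2 = 9592670/63

The H^1 norm (squared) on an interval (0, L) is
  ||u||_{H^1}^2 = ∫_0^L u(x)^2 dx + ∫_0^L u'(x)^2 dx.
Compute u'(x) = 4*x**3 - 6*x**2 + 2*x - 3.
Then u(x)^2 = x**8 - 4*x**7 + 6*x**6 - 10*x**5 + 19*x**4 - 18*x**3 + 15*x**2 - 18*x + 9 and u'(x)^2 = 16*x**6 - 48*x**5 + 52*x**4 - 48*x**3 + 40*x**2 - 12*x + 9.
Integrate each monomial from 0 to 5 using ∫_0^5 c·x^n dx = c·5^(n+1)/(n+1):
  ∫_0^5 u(x)^2 dx = ∫_0^5 (x^8 - 4*x^7 + 6*x^6 - 10*x^5 + 19*x^4 - 18*x^3 + 15*x^2 - 18*x + 9) dx. Term by term:
    ∫_0^5 x^8 dx = 1953125/9;  ∫_0^5 -4*x^7 dx = -390625/2;  ∫_0^5 6*x^6 dx = 468750/7;
    ∫_0^5 -10*x^5 dx = -78125/3;  ∫_0^5 19*x^4 dx = 11875;  ∫_0^5 -18*x^3 dx = -5625/2;
    ∫_0^5 15*x^2 dx = 625;  ∫_0^5 -18*x dx = -225;  ∫_0^5 9 dx = 45.
  Sum: 1953125/9 − 390625/2 + 468750/7 − 78125/3 + 11875 − 5625/2 + 625 − 225 + 45 = 4544285/63.
  ∫_0^5 u'(x)^2 dx = ∫_0^5 (16*x^6 - 48*x^5 + 52*x^4 - 48*x^3 + 40*x^2 - 12*x + 9) dx. Term by term:
    ∫_0^5 16*x^6 dx = 1250000/7;  ∫_0^5 -48*x^5 dx = -125000;  ∫_0^5 52*x^4 dx = 32500;
    ∫_0^5 -48*x^3 dx = -7500;  ∫_0^5 40*x^2 dx = 5000/3;  ∫_0^5 -12*x dx = -150;
    ∫_0^5 9 dx = 45.
  Sum: 1250000/7 − 125000 + 32500 − 7500 + 5000/3 − 150 + 45 = 1682795/21.
Adding: ||u||_{H^1}^2 = 4544285/63 + 1682795/21 = 9592670/63.


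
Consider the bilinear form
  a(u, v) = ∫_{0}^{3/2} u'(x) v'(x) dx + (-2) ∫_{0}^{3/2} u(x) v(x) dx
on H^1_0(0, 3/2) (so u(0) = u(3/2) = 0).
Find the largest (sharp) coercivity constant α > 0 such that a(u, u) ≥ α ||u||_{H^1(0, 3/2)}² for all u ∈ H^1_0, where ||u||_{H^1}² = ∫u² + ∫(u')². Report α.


α = 2*(-9 + 2*π^2)/(9 + 4*π^2)

Coercivity of a(·,·) on H^1_0(0, 3/2) means a(u, u) ≥ α ||u||_{H^1}² for every u ∈ H^1_0.
The interval has length L = 3/2, and Poincaré/coercivity depend only on L. Here a(u, u) = ∫(u')² + (-2)·∫u².
Here c = -2 < 0 with |c| < (π/L)² = 4*π^2/9, so coercivity still holds. The condition a(u,u) ≥ α||u||_{H^1}² reads (1−α)∫(u')² ≥ (α−c)∫u². Any admissible α is ≤ 1 (rapidly oscillating u have ∫u²/∫(u')² → 0), and α = 1 would force 0 ≥ (1−c)∫u², impossible since c < 1; so 1−α > 0. By the sharp Poincaré inequality on H^1_0 of an interval of length L, ∫(u')² ≥ (π/L)²∫u² with equality for the first sine mode sin(π(x−x₀)/L) (x₀ the left endpoint), so the inequality holds for all u iff (1−α)(π/L)² ≥ α − c, i.e. α ≤ ((π/L)² + c)/((π/L)² + 1) = (1 + c(L/π)²)/(1 + (L/π)²). (Direct route, valid since c ≤ 0: Poincaré gives c∫u² ≥ c(L/π)²∫(u')², so a(u,u) ≥ (1 + c(L/π)²)∫(u')², while ||u||_{H^1}² ≤ (1 + (L/π)²)∫(u')²; dividing yields the same α.) With (π/L)² = 4*π^2/9 and c = -2, the largest admissible constant is α = ((π/L)² + c)/((π/L)² + 1).
Simplifying, α = 2*(-9 + 2*π^2)/(9 + 4*π^2).


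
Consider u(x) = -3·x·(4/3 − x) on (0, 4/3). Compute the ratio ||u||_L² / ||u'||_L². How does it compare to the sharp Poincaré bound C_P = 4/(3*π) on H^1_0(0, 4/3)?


||u||_L² / ||u'||_L² = 2*sqrt(10)/15 < C_P = 4/(3*π).

u(x) = -3·x·(4/3 − x), so u'(x) = 6*x - 4.
u(x) = -3·x·(4/3 − x) vanishes at x = 0 and x = 4/3, so u ∈ H^1_0(0, 4/3). Differentiate via the product rule and integrate the resulting polynomials term by term.
  ∫_0^4/3 u² dx = ∫_0^4/3 (9*x^4 - 24*x^3 + 16*x^2) dx. Term by term:
    ∫_0^4/3 9*x^4 dx = 1024/135;  ∫_0^4/3 -24*x^3 dx = -512/27;  ∫_0^4/3 16*x^2 dx = 1024/81.
  Sum: 1024/135 − 512/27 + 1024/81 = 512/405.
  ∫_0^4/3 (u')² dx = ∫_0^4/3 (36*x^2 - 48*x + 16) dx. Term by term:
    ∫_0^4/3 36*x^2 dx = 256/9;  ∫_0^4/3 -48*x dx = -128/3;  ∫_0^4/3 16 dx = 64/3.
  Sum: 256/9 − 128/3 + 64/3 = 64/9.
∫_0^4/3 u² dx = 512/405, so ||u||_L² = 16*sqrt(10)/45.
∫_0^4/3 (u')² dx = 64/9, so ||u'||_L² = 8/3.
Ratio ||u||_L² / ||u'||_L² = 2*sqrt(10)/15.
Sharp Poincaré constant on H^1_0(0, 4/3) is C_P = L/π = 4/(3*π), achieved by sin(3*π/4·x).
A polynomial bump cannot attain the sharp Poincaré constant (only the first sine eigenfunction does), so the ratio is strictly less than C_P, consistent with ||u||_L² ≤ C_P ||u'||_L².


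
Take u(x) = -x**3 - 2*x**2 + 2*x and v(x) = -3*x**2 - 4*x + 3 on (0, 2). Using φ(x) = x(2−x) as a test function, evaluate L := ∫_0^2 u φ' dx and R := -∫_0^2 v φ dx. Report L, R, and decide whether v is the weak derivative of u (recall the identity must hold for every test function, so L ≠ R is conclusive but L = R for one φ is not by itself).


LHS = 112/15, RHS = 92/15. No, v is not the weak derivative of u.

u(x) = -x**3 - 2*x**2 + 2*x, classical derivative u'(x) = -3*x**2 - 4*x + 2.
φ(x) = x(2−x), so φ'(x) = 2 - 2*x.
Note φ(0) = φ(2) = 0, so the boundary term u·φ vanishes.
LHS = ∫_0^2 u(x) φ'(x) dx = ∫_0^2 (2*x^4 + 2*x^3 - 8*x^2 + 4*x) dx. Term by term:
  ∫_0^2 2*x^4 dx = 64/5;  ∫_0^2 2*x^3 dx = 8;  ∫_0^2 -8*x^2 dx = -64/3;
  ∫_0^2 4*x dx = 8.
Sum: 64/5 + 8 − 64/3 + 8 = 112/15.
So LHS = 112/15.
∫_0^2 v(x) φ(x) dx = ∫_0^2 (3*x^4 - 2*x^3 - 11*x^2 + 6*x) dx. Term by term:
  ∫_0^2 3*x^4 dx = 96/5;  ∫_0^2 -2*x^3 dx = -8;  ∫_0^2 -11*x^2 dx = -88/3;
  ∫_0^2 6*x dx = 12.
Sum: 96/5 − 8 − 88/3 + 12 = -92/15.
So RHS = -∫_0^2 v(x) φ(x) dx = 92/15.
LHS − RHS = 4/3 ≠ 0, so the identity fails.
(For a valid weak derivative the identity must hold for EVERY test function, in particular this one. The failure shows v is NOT the weak derivative of u.)
Correct weak derivative would be u'(x) = -3*x**2 - 4*x + 2.


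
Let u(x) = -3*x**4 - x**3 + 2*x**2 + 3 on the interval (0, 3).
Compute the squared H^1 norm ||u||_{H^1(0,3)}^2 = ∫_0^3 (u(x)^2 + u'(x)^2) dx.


||u||_{H^1}^2 = 1383633/20

The H^1 norm (squared) on an interval (0, L) is
  ||u||_{H^1}^2 = ∫_0^L u(x)^2 dx + ∫_0^L u'(x)^2 dx.
Compute u'(x) = -12*x**3 - 3*x**2 + 4*x.
Then u(x)^2 = 9*x**8 + 6*x**7 - 11*x**6 - 4*x**5 - 14*x**4 - 6*x**3 + 12*x**2 + 9 and u'(x)^2 = 144*x**6 + 72*x**5 - 87*x**4 - 24*x**3 + 16*x**2.
Integrate each monomial from 0 to 3 using ∫_0^3 c·x^n dx = c·3^(n+1)/(n+1):
  ∫_0^3 u(x)^2 dx = ∫_0^3 (9*x^8 + 6*x^7 - 11*x^6 - 4*x^5 - 14*x^4 - 6*x^3 + 12*x^2 + 9) dx. Term by term:
    ∫_0^3 9*x^8 dx = 19683;  ∫_0^3 6*x^7 dx = 19683/4;  ∫_0^3 -11*x^6 dx = -24057/7;
    ∫_0^3 -4*x^5 dx = -486;  ∫_0^3 -14*x^4 dx = -3402/5;  ∫_0^3 -6*x^3 dx = -243/2;
    ∫_0^3 12*x^2 dx = 108;  ∫_0^3 9 dx = 27.
  Sum: 19683 + 19683/4 − 24057/7 − 486 − 3402/5 − 243/2 + 108 + 27 = 2801979/140.
  ∫_0^3 u'(x)^2 dx = ∫_0^3 (144*x^6 + 72*x^5 - 87*x^4 - 24*x^3 + 16*x^2) dx. Term by term:
    ∫_0^3 144*x^6 dx = 314928/7;  ∫_0^3 72*x^5 dx = 8748;  ∫_0^3 -87*x^4 dx = -21141/5;
    ∫_0^3 -24*x^3 dx = -486;  ∫_0^3 16*x^2 dx = 144.
  Sum: 314928/7 + 8748 − 21141/5 − 486 + 144 = 1720863/35.
Adding: ||u||_{H^1}^2 = 2801979/140 + 1720863/35 = 1383633/20.


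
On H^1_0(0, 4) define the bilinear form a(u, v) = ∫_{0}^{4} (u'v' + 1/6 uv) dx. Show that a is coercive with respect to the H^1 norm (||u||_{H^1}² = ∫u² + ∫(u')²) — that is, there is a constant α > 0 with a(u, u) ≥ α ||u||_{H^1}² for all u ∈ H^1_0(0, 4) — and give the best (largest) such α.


α = (8/3 + π^2)/(π^2 + 16)

Coercivity of a(·,·) on H^1_0(0, 4) means a(u, u) ≥ α ||u||_{H^1}² for every u ∈ H^1_0.
The interval has length L = 4, and Poincaré/coercivity depend only on L. Here a(u, u) = ∫(u')² + (1/6)·∫u².
Here 0 < c = 1/6 < 1. The condition a(u,u) ≥ α||u||_{H^1}² reads (1−α)∫(u')² ≥ (α−c)∫u². Any admissible α is ≤ 1 (rapidly oscillating u have ∫u²/∫(u')² → 0), and α = 1 would force 0 ≥ (1−c)∫u², impossible since c < 1; so 1−α > 0. By the sharp Poincaré inequality on H^1_0 of an interval of length L, ∫(u')² ≥ (π/L)²∫u² with equality for the first sine mode sin(π(x−x₀)/L) (x₀ the left endpoint), so the inequality holds for all u iff (1−α)(π/L)² ≥ α − c, i.e. α ≤ ((π/L)² + c)/((π/L)² + 1) = (1 + c(L/π)²)/(1 + (L/π)²). With (π/L)² = π^2/16 and c = 1/6, the largest admissible constant is α = ((π/L)² + c)/((π/L)² + 1).
Simplifying, α = (8/3 + π^2)/(π^2 + 16).


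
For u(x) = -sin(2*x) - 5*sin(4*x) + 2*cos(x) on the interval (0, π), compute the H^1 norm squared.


||u||_{H^1(0,π)}^2 = -32 + 219*π

u'(x) = -2*sin(x) - 2*cos(2*x) - 20*cos(4*x).
Expand u² and (u')² and integrate term by term on (0, π), using: for integers n ≥ 1, ∫_0^π sin²(nx) dx = ∫_0^π cos²(nx) dx = π/2; for n ≠ n', ∫_0^π sin(nx)sin(n'x) dx = ∫_0^π cos(nx)cos(n'x) dx = 0; and by product-to-sum, ∫_0^π sin(nx)cos(n'x) dx = ½∫_0^π [sin((n+n')x) + sin((n−n')x)] dx, which is 0 when n+n' is even and 2n/(n²−n'²) when n+n' is odd (it need not vanish on (0, π)).
  u² squared terms: (-1)²·∫sin(2x)² dx = 1·π/2 = π/2;  (-5)²·∫sin(4x)² dx = 25·π/2 = 25*π/2;  (2)²·∫cos(x)² dx = 4·π/2 = 2*π.
  u² cross terms: 2·(-1)·(-5)·∫sin(2x)·sin(4x) dx = 10·(0) = 0;  2·(-1)·(2)·∫sin(2x)·cos(x) dx = -4·(4/3) = -16/3;  2·(-5)·(2)·∫sin(4x)·cos(x) dx = -20·(8/15) = -32/3.
  So ∫_0^π u² dx = π/2 + 25*π/2 + 2*π + 0 − 16/3 − 32/3 = -16 + 15*π.
  (u')² squared terms: (-20)²·∫cos(4x)² dx = 400·π/2 = 200*π;  (-2)²·∫cos(2x)² dx = 4·π/2 = 2*π;  (-2)²·∫sin(x)² dx = 4·π/2 = 2*π.
  (u')² cross terms: 2·(-20)·(-2)·∫cos(4x)·cos(2x) dx = 80·(0) = 0;  2·(-20)·(-2)·∫cos(4x)·sin(x) dx = 80·(-2/15) = -32/3;  2·(-2)·(-2)·∫cos(2x)·sin(x) dx = 8·(-2/3) = -16/3.
  So ∫_0^π (u')² dx = 200*π + 2*π + 2*π + 0 − 32/3 − 16/3 = -16 + 204*π.
||u||_{H^1}^2 = (-16 + 15*π) + (-16 + 204*π) = -32 + 219*π.


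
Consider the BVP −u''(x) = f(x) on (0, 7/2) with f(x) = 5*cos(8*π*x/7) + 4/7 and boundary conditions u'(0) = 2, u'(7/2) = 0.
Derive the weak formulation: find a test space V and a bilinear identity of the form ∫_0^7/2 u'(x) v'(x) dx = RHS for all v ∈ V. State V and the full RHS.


V = H^1(0, 7/2) (v unrestricted at boundary; u is determined up to an additive constant); weak form: ∫_0^7/2 u'v' dx = ∫_0^7/2 (5*cos(8*π*x/7) + 4/7) v dx − 2·v(0) for all v ∈ V.

Multiply both sides by a test function v and integrate from 0 to 7/2:
  ∫_0^7/2 −u''(x) v(x) dx = ∫_0^7/2 f(x) v(x) dx.
Integrate the LHS by parts once:
  ∫_0^7/2 −u'' v dx = −[u'(x) v(x)]_0^7/2 + ∫_0^7/2 u'(x) v'(x) dx.
Thus ∫_0^7/2 u'(x) v'(x) dx = ∫_0^7/2 f(x) v(x) dx + [u'(x) v(x)]_0^7/2.
Choose V so that boundary terms are either known or forced to vanish.
u has inhomogeneous Neumann u'(0) = 2, u'(7/2) = 0. [u' v]_0^7/2 = (0)·v(7/2) − (2)·v(0) = − 2·v(0). Take V = H^1(0, 7/2); boundary term becomes part of RHS.
Weak formulation: find u (satisfying any essential BC) such that ∫_0^7/2 u'(x) v'(x) dx = ∫_0^7/2 f v dx − 2·v(0) for all v ∈ V (Neumann data are natural BCs: they enter the RHS as boundary terms).
Substituting f(x) = 5*cos(8*π*x/7) + 4/7, the right-hand side is ∫_0^7/2 (5*cos(8*π*x/7) + 4/7) v dx − 2·v(0).
Compatibility check (pure Neumann): taking v ≡ 1 ∈ V gives 0 = ∫_0^7/2 f dx + (0) − (2), i.e. ∫_0^7/2 f dx must equal u'(0) − u'(7/2) = 2. Indeed ∫_0^7/2 (5*cos(8*π*x/7) + 4/7) dx = 2, so the data are compatible. The solution is then unique only up to an additive constant (fix it e.g. by requiring ∫_0^7/2 u dx = 0).


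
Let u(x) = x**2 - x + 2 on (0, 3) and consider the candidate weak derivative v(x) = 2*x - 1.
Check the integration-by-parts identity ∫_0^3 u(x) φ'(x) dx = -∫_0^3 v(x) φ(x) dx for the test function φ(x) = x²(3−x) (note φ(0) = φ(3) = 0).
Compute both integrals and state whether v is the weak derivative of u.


LHS = -351/20, RHS = -351/20. Yes, v = u' weakly.

u(x) = x**2 - x + 2, classical derivative u'(x) = 2*x - 1.
φ(x) = x²(3−x), so φ'(x) = 3*x*(2 - x).
Note φ(0) = φ(3) = 0, so the boundary term u·φ vanishes.
LHS = ∫_0^3 u(x) φ'(x) dx = ∫_0^3 (-3*x^4 + 9*x^3 - 12*x^2 + 12*x) dx. Term by term:
  ∫_0^3 -3*x^4 dx = -729/5;  ∫_0^3 9*x^3 dx = 729/4;  ∫_0^3 -12*x^2 dx = -108;
  ∫_0^3 12*x dx = 54.
Sum: -729/5 + 729/4 − 108 + 54 = -351/20.
So LHS = -351/20.
∫_0^3 v(x) φ(x) dx = ∫_0^3 (-2*x^4 + 7*x^3 - 3*x^2) dx. Term by term:
  ∫_0^3 -2*x^4 dx = -486/5;  ∫_0^3 7*x^3 dx = 567/4;  ∫_0^3 -3*x^2 dx = -27.
Sum: -486/5 + 567/4 − 27 = 351/20.
So RHS = -∫_0^3 v(x) φ(x) dx = -351/20.
LHS = RHS, so the identity holds for this test φ.
Moreover u is smooth here and v(x) = u'(x) = 2*x - 1 pointwise, so the identity holds for every test function. Hence v is the weak derivative of u.


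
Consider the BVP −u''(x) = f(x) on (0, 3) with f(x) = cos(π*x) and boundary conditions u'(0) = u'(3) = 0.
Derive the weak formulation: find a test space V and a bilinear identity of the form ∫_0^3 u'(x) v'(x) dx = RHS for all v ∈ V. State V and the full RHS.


V = H^1(0, 3) (no boundary constraint on v; u is determined up to an additive constant); weak form: ∫_0^3 u'v' dx = ∫_0^3 (cos(π*x)) v dx for all v ∈ V.

Multiply both sides by a test function v and integrate from 0 to 3:
  ∫_0^3 −u''(x) v(x) dx = ∫_0^3 f(x) v(x) dx.
Integrate the LHS by parts once:
  ∫_0^3 −u'' v dx = −[u'(x) v(x)]_0^3 + ∫_0^3 u'(x) v'(x) dx.
Thus ∫_0^3 u'(x) v'(x) dx = ∫_0^3 f(x) v(x) dx + [u'(x) v(x)]_0^3.
Choose V so that boundary terms are either known or forced to vanish.
u has homogeneous Neumann: u'(0) = u'(3) = 0. So [u' v]_0^3 = 0·v(3) − 0·v(0) = 0 for any v; take V = H^1(0, 3).
Weak formulation: find u (satisfying any essential BC) such that ∫_0^3 u'(x) v'(x) dx = ∫_0^3 f v dx for all v ∈ V (homogeneous Neumann, so boundary terms vanish).
Substituting f(x) = cos(π*x), the right-hand side is ∫_0^3 (cos(π*x)) v dx.
Compatibility check (pure Neumann): taking v ≡ 1 ∈ V gives 0 = ∫_0^3 f dx + (0) − (0), i.e. ∫_0^3 f dx must equal u'(0) − u'(3) = 0. Indeed ∫_0^3 (cos(π*x)) dx = 0, so the data are compatible. The solution is then unique only up to an additive constant (fix it e.g. by requiring ∫_0^3 u dx = 0).


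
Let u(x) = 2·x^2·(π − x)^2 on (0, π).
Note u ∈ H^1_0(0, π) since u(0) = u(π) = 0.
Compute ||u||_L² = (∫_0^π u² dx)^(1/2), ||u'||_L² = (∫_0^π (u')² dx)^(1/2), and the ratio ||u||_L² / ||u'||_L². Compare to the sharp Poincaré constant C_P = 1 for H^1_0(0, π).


||u||_L² / ||u'||_L² = sqrt(3)*π/6 < C_P = 1.

u(x) = 2·x^2·(π − x)^2, so u'(x) = 4*x*(x - π)*(2*x - π).
u(x) = 2·x^2·(π − x)^2 vanishes at x = 0 and x = π, so u ∈ H^1_0(0, π). Differentiate via the product rule and integrate the resulting polynomials term by term.
  ∫_0^π u² dx = ∫_0^π (4*x^8 - 16*π*x^7 + 24*π^2*x^6 - 16*π^3*x^5 + 4*π^4*x^4) dx. Term by term:
    ∫_0^π 4*x^8 dx = 4*π^9/9;  ∫_0^π -16*π*x^7 dx = -2*π^9;  ∫_0^π 24*π^2*x^6 dx = 24*π^9/7;
    ∫_0^π -16*π^3*x^5 dx = -8*π^9/3;  ∫_0^π 4*π^4*x^4 dx = 4*π^9/5.
  Sum: 4*π^9/9 − 2*π^9 + 24*π^9/7 − 8*π^9/3 + 4*π^9/5 = 2*π^9/315.
  ∫_0^π (u')² dx = ∫_0^π (64*x^6 - 192*π*x^5 + 208*π^2*x^4 - 96*π^3*x^3 + 16*π^4*x^2) dx. Term by term:
    ∫_0^π 64*x^6 dx = 64*π^7/7;  ∫_0^π -192*π*x^5 dx = -32*π^7;  ∫_0^π 208*π^2*x^4 dx = 208*π^7/5;
    ∫_0^π -96*π^3*x^3 dx = -24*π^7;  ∫_0^π 16*π^4*x^2 dx = 16*π^7/3.
  Sum: 64*π^7/7 − 32*π^7 + 208*π^7/5 − 24*π^7 + 16*π^7/3 = 8*π^7/105.
∫_0^π u² dx = 2*π^9/315, so ||u||_L² = sqrt(70)*π^(9/2)/105.
∫_0^π (u')² dx = 8*π^7/105, so ||u'||_L² = 2*sqrt(210)*π^(7/2)/105.
Ratio ||u||_L² / ||u'||_L² = sqrt(3)*π/6.
Sharp Poincaré constant on H^1_0(0, π) is C_P = L/π = 1, achieved by sin(x).
A polynomial bump cannot attain the sharp Poincaré constant (only the first sine eigenfunction does), so the ratio is strictly less than C_P, consistent with ||u||_L² ≤ C_P ||u'||_L².


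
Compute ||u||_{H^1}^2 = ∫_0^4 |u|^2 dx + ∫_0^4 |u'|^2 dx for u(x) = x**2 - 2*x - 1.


||u||_{H^1}^2 = 324/5

The H^1 norm (squared) on an interval (0, L) is
  ||u||_{H^1}^2 = ∫_0^L u(x)^2 dx + ∫_0^L u'(x)^2 dx.
Compute u'(x) = 2*x - 2.
Then u(x)^2 = x**4 - 4*x**3 + 2*x**2 + 4*x + 1 and u'(x)^2 = 4*x**2 - 8*x + 4.
Integrate each monomial from 0 to 4 using ∫_0^4 c·x^n dx = c·4^(n+1)/(n+1):
  ∫_0^4 u(x)^2 dx = ∫_0^4 (x^4 - 4*x^3 + 2*x^2 + 4*x + 1) dx. Term by term:
    ∫_0^4 x^4 dx = 1024/5;  ∫_0^4 -4*x^3 dx = -256;  ∫_0^4 2*x^2 dx = 128/3;
    ∫_0^4 4*x dx = 32;  ∫_0^4 1 dx = 4.
  Sum: 1024/5 − 256 + 128/3 + 32 + 4 = 412/15.
  ∫_0^4 u'(x)^2 dx = ∫_0^4 (4*x^2 - 8*x + 4) dx. Term by term:
    ∫_0^4 4*x^2 dx = 256/3;  ∫_0^4 -8*x dx = -64;  ∫_0^4 4 dx = 16.
  Sum: 256/3 − 64 + 16 = 112/3.
Adding: ||u||_{H^1}^2 = 412/15 + 112/3 = 324/5.


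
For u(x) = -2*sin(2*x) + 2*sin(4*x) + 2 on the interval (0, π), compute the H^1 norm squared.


||u||_{H^1(0,π)}^2 = 48*π

u'(x) = -4*cos(2*x) + 8*cos(4*x).
Expand u² and (u')² and integrate term by term on (0, π), using: for integers n ≥ 1, ∫_0^π sin²(nx) dx = ∫_0^π cos²(nx) dx = π/2; for n ≠ n', ∫_0^π sin(nx)sin(n'x) dx = ∫_0^π cos(nx)cos(n'x) dx = 0; and by product-to-sum, ∫_0^π sin(nx)cos(n'x) dx = ½∫_0^π [sin((n+n')x) + sin((n−n')x)] dx, which is 0 when n+n' is even and 2n/(n²−n'²) when n+n' is odd (it need not vanish on (0, π)). For the constant mode: ∫_0^π 1 dx = π, ∫_0^π cos(nx) dx = 0, ∫_0^π sin(nx) dx = (1−(−1)^n)/n.
  u² squared terms: (2)²·∫1 dx = 4·π = 4*π;  (-2)²·∫sin(2x)² dx = 4·π/2 = 2*π;  (2)²·∫sin(4x)² dx = 4·π/2 = 2*π.
  u² cross terms: 2·(2)·(-2)·∫1·sin(2x) dx = -8·(0) = 0;  2·(2)·(2)·∫1·sin(4x) dx = 8·(0) = 0;  2·(-2)·(2)·∫sin(2x)·sin(4x) dx = -8·(0) = 0.
  So ∫_0^π u² dx = 4*π + 2*π + 2*π + 0 + 0 + 0 = 8*π.
  (u')² squared terms: (-4)²·∫cos(2x)² dx = 16·π/2 = 8*π;  (8)²·∫cos(4x)² dx = 64·π/2 = 32*π.
  (u')² cross terms: 2·(-4)·(8)·∫cos(2x)·cos(4x) dx = -64·(0) = 0.
  So ∫_0^π (u')² dx = 8*π + 32*π + 0 = 40*π.
||u||_{H^1}^2 = (8*π) + (40*π) = 48*π.


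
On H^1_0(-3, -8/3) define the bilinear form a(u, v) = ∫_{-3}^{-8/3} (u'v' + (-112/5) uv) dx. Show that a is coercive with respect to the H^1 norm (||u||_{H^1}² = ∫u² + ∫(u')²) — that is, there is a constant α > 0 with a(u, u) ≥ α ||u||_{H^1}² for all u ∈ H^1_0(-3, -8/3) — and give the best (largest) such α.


α = (-112 + 45*π^2)/(5*(1 + 9*π^2))

Coercivity of a(·,·) on H^1_0(-3, -8/3) means a(u, u) ≥ α ||u||_{H^1}² for every u ∈ H^1_0.
The interval has length L = 1/3, and Poincaré/coercivity depend only on L. Here a(u, u) = ∫(u')² + (-112/5)·∫u².
Here c = -112/5 < 0 with |c| < (π/L)² = 9*π^2, so coercivity still holds. The condition a(u,u) ≥ α||u||_{H^1}² reads (1−α)∫(u')² ≥ (α−c)∫u². Any admissible α is ≤ 1 (rapidly oscillating u have ∫u²/∫(u')² → 0), and α = 1 would force 0 ≥ (1−c)∫u², impossible since c < 1; so 1−α > 0. By the sharp Poincaré inequality on H^1_0 of an interval of length L, ∫(u')² ≥ (π/L)²∫u² with equality for the first sine mode sin(π(x−x₀)/L) (x₀ the left endpoint), so the inequality holds for all u iff (1−α)(π/L)² ≥ α − c, i.e. α ≤ ((π/L)² + c)/((π/L)² + 1) = (1 + c(L/π)²)/(1 + (L/π)²). (Direct route, valid since c ≤ 0: Poincaré gives c∫u² ≥ c(L/π)²∫(u')², so a(u,u) ≥ (1 + c(L/π)²)∫(u')², while ||u||_{H^1}² ≤ (1 + (L/π)²)∫(u')²; dividing yields the same α.) With (π/L)² = 9*π^2 and c = -112/5, the largest admissible constant is α = ((π/L)² + c)/((π/L)² + 1).
Simplifying, α = (-112 + 45*π^2)/(5*(1 + 9*π^2)).


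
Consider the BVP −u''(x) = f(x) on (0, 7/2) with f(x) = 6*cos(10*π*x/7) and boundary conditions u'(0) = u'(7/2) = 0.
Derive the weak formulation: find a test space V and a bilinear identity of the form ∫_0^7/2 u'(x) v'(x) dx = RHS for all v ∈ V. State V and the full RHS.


V = H^1(0, 7/2) (no boundary constraint on v; u is determined up to an additive constant); weak form: ∫_0^7/2 u'v' dx = ∫_0^7/2 (6*cos(10*π*x/7)) v dx for all v ∈ V.

Multiply both sides by a test function v and integrate from 0 to 7/2:
  ∫_0^7/2 −u''(x) v(x) dx = ∫_0^7/2 f(x) v(x) dx.
Integrate the LHS by parts once:
  ∫_0^7/2 −u'' v dx = −[u'(x) v(x)]_0^7/2 + ∫_0^7/2 u'(x) v'(x) dx.
Thus ∫_0^7/2 u'(x) v'(x) dx = ∫_0^7/2 f(x) v(x) dx + [u'(x) v(x)]_0^7/2.
Choose V so that boundary terms are either known or forced to vanish.
u has homogeneous Neumann: u'(0) = u'(7/2) = 0. So [u' v]_0^7/2 = 0·v(7/2) − 0·v(0) = 0 for any v; take V = H^1(0, 7/2).
Weak formulation: find u (satisfying any essential BC) such that ∫_0^7/2 u'(x) v'(x) dx = ∫_0^7/2 f v dx for all v ∈ V (homogeneous Neumann, so boundary terms vanish).
Substituting f(x) = 6*cos(10*π*x/7), the right-hand side is ∫_0^7/2 (6*cos(10*π*x/7)) v dx.
Compatibility check (pure Neumann): taking v ≡ 1 ∈ V gives 0 = ∫_0^7/2 f dx + (0) − (0), i.e. ∫_0^7/2 f dx must equal u'(0) − u'(7/2) = 0. Indeed ∫_0^7/2 (6*cos(10*π*x/7)) dx = 0, so the data are compatible. The solution is then unique only up to an additive constant (fix it e.g. by requiring ∫_0^7/2 u dx = 0).


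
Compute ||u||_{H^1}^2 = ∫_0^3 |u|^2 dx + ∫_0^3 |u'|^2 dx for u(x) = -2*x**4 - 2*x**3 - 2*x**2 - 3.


||u||_{H^1}^2 = 2058741/35

The H^1 norm (squared) on an interval (0, L) is
  ||u||_{H^1}^2 = ∫_0^L u(x)^2 dx + ∫_0^L u'(x)^2 dx.
Compute u'(x) = -8*x**3 - 6*x**2 - 4*x.
Then u(x)^2 = 4*x**8 + 8*x**7 + 12*x**6 + 8*x**5 + 16*x**4 + 12*x**3 + 12*x**2 + 9 and u'(x)^2 = 64*x**6 + 96*x**5 + 100*x**4 + 48*x**3 + 16*x**2.
Integrate each monomial from 0 to 3 using ∫_0^3 c·x^n dx = c·3^(n+1)/(n+1):
  ∫_0^3 u(x)^2 dx = ∫_0^3 (4*x^8 + 8*x^7 + 12*x^6 + 8*x^5 + 16*x^4 + 12*x^3 + 12*x^2 + 9) dx. Term by term:
    ∫_0^3 4*x^8 dx = 8748;  ∫_0^3 8*x^7 dx = 6561;  ∫_0^3 12*x^6 dx = 26244/7;
    ∫_0^3 8*x^5 dx = 972;  ∫_0^3 16*x^4 dx = 3888/5;  ∫_0^3 12*x^3 dx = 243;
    ∫_0^3 12*x^2 dx = 108;  ∫_0^3 9 dx = 27.
  Sum: 8748 + 6561 + 26244/7 + 972 + 3888/5 + 243 + 108 + 27 = 741501/35.
  ∫_0^3 u'(x)^2 dx = ∫_0^3 (64*x^6 + 96*x^5 + 100*x^4 + 48*x^3 + 16*x^2) dx. Term by term:
    ∫_0^3 64*x^6 dx = 139968/7;  ∫_0^3 96*x^5 dx = 11664;  ∫_0^3 100*x^4 dx = 4860;
    ∫_0^3 48*x^3 dx = 972;  ∫_0^3 16*x^2 dx = 144.
  Sum: 139968/7 + 11664 + 4860 + 972 + 144 = 263448/7.
Adding: ||u||_{H^1}^2 = 741501/35 + 263448/7 = 2058741/35.


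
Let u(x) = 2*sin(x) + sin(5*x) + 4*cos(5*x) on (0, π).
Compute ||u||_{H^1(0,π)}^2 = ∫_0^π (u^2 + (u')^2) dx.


||u||_{H^1(0,π)}^2 = 225*π

u'(x) = -20*sin(5*x) + 2*cos(x) + 5*cos(5*x).
Expand u² and (u')² and integrate term by term on (0, π), using: for integers n ≥ 1, ∫_0^π sin²(nx) dx = ∫_0^π cos²(nx) dx = π/2; for n ≠ n', ∫_0^π sin(nx)sin(n'x) dx = ∫_0^π cos(nx)cos(n'x) dx = 0; and by product-to-sum, ∫_0^π sin(nx)cos(n'x) dx = ½∫_0^π [sin((n+n')x) + sin((n−n')x)] dx, which is 0 when n+n' is even and 2n/(n²−n'²) when n+n' is odd (it need not vanish on (0, π)).
  u² squared terms: (2)²·∫sin(x)² dx = 4·π/2 = 2*π;  (4)²·∫cos(5x)² dx = 16·π/2 = 8*π;  (1)²·∫sin(5x)² dx = 1·π/2 = π/2.
  u² cross terms: 2·(2)·(4)·∫sin(x)·cos(5x) dx = 16·(0) = 0;  2·(2)·(1)·∫sin(x)·sin(5x) dx = 4·(0) = 0;  2·(4)·(1)·∫cos(5x)·sin(5x) dx = 8·(0) = 0.
  So ∫_0^π u² dx = 2*π + 8*π + π/2 + 0 + 0 + 0 = 21*π/2.
  (u')² squared terms: (-20)²·∫sin(5x)² dx = 400·π/2 = 200*π;  (2)²·∫cos(x)² dx = 4·π/2 = 2*π;  (5)²·∫cos(5x)² dx = 25·π/2 = 25*π/2.
  (u')² cross terms: 2·(-20)·(2)·∫sin(5x)·cos(x) dx = -80·(0) = 0;  2·(-20)·(5)·∫sin(5x)·cos(5x) dx = -200·(0) = 0;  2·(2)·(5)·∫cos(x)·cos(5x) dx = 20·(0) = 0.
  So ∫_0^π (u')² dx = 200*π + 2*π + 25*π/2 + 0 + 0 + 0 = 429*π/2.
||u||_{H^1}^2 = (21*π/2) + (429*π/2) = 225*π.


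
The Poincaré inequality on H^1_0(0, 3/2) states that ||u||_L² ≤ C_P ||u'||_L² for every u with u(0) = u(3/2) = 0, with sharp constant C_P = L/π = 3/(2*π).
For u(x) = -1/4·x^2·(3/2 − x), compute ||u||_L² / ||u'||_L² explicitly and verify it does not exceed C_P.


||u||_L² / ||u'||_L² = 3*sqrt(14)/28 < C_P = 3/(2*π).

u(x) = -1/4·x^2·(3/2 − x), so u'(x) = 3*x*(x - 1)/4.
u(x) = -1/4·x^2·(3/2 − x) vanishes at x = 0 and x = 3/2, so u ∈ H^1_0(0, 3/2). Differentiate via the product rule and integrate the resulting polynomials term by term.
  ∫_0^3/2 u² dx = ∫_0^3/2 (x^6/16 - 3*x^5/16 + 9*x^4/64) dx. Term by term:
    ∫_0^3/2 x^6/16 dx = 2187/14336;  ∫_0^3/2 -3*x^5/16 dx = -729/2048;  ∫_0^3/2 9*x^4/64 dx = 2187/10240.
  Sum: 2187/14336 − 729/2048 + 2187/10240 = 729/71680.
  ∫_0^3/2 (u')² dx = ∫_0^3/2 (9*x^4/16 - 9*x^3/8 + 9*x^2/16) dx. Term by term:
    ∫_0^3/2 9*x^4/16 dx = 2187/2560;  ∫_0^3/2 -9*x^3/8 dx = -729/512;  ∫_0^3/2 9*x^2/16 dx = 81/128.
  Sum: 2187/2560 − 729/512 + 81/128 = 81/1280.
∫_0^3/2 u² dx = 729/71680, so ||u||_L² = 27*sqrt(70)/2240.
∫_0^3/2 (u')² dx = 81/1280, so ||u'||_L² = 9*sqrt(5)/80.
Ratio ||u||_L² / ||u'||_L² = 3*sqrt(14)/28.
Sharp Poincaré constant on H^1_0(0, 3/2) is C_P = L/π = 3/(2*π), achieved by sin(2*π/3·x).
A polynomial bump cannot attain the sharp Poincaré constant (only the first sine eigenfunction does), so the ratio is strictly less than C_P, consistent with ||u||_L² ≤ C_P ||u'||_L².


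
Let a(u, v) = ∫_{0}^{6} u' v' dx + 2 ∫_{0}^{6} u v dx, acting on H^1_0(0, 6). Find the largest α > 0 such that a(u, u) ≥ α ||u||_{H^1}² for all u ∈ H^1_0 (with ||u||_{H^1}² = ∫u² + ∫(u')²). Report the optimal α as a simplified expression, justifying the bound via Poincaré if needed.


α = 1

Coercivity of a(·,·) on H^1_0(0, 6) means a(u, u) ≥ α ||u||_{H^1}² for every u ∈ H^1_0.
The interval has length L = 6, and Poincaré/coercivity depend only on L. Here a(u, u) = ∫(u')² + (2)·∫u².
Here c = 2 ≥ 1, so a(u,u) = ∫(u')² + c∫u² ≥ ∫(u')² + ∫u² = ||u||_{H^1}², i.e. α = 1 works. No larger α is possible: a(u,u) ≥ α||u||_{H^1}² means (1−α)∫(u')² ≥ (α−c)∫u², and for the modes u_n = sin(nπ(x−x₀)/L) (x₀ the left endpoint) one has ∫u_n²/∫(u_n')² = (L/(nπ))² → 0, so a(u_n,u_n)/||u_n||_{H^1}² → 1. Hence the optimal constant is α = 1.
Therefore α = 1.


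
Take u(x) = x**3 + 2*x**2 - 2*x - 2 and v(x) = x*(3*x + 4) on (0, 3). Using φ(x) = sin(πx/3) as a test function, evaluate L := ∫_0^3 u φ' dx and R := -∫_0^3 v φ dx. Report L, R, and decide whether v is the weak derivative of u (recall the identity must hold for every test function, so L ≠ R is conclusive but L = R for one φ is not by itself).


LHS = -105/π + 324/π^3, RHS = -117/π + 324/π^3. No, v is not the weak derivative of u.

u(x) = x**3 + 2*x**2 - 2*x - 2, classical derivative u'(x) = 3*x**2 + 4*x - 2.
φ(x) = sin(πx/3), so φ'(x) = π*cos(π*x/3)/3.
Note φ(0) = φ(3) = 0, so the boundary term u·φ vanishes.
LHS = ∫_0^3 u(x) φ'(x) dx = ∫_0^3 (π*x^3*cos(π*x/3)/3 + 2*π*x^2*cos(π*x/3)/3 - 2*π*x*cos(π*x/3)/3 - 2*π*cos(π*x/3)/3) dx. Term by term:
  ∫_0^3 -2*π*cos(π*x/3)/3 dx = 0;  ∫_0^3 -2*π*x*cos(π*x/3)/3 dx = 12/π;  ∫_0^3 π*x^3*cos(π*x/3)/3 dx = -81/π + 324/π^3;
  ∫_0^3 2*π*x^2*cos(π*x/3)/3 dx = -36/π.
Sum: 0 + 12/π + -81/π + 324/π^3 − 36/π = -105/π + 324/π^3.
So LHS = -105/π + 324/π^3.
∫_0^3 v(x) φ(x) dx = ∫_0^3 (3*x^2*sin(π*x/3) + 4*x*sin(π*x/3)) dx. Term by term:
  ∫_0^3 3*x^2*sin(π*x/3) dx = -324/π^3 + 81/π;  ∫_0^3 4*x*sin(π*x/3) dx = 36/π.
Sum: -324/π^3 + 81/π + 36/π = -324/π^3 + 117/π.
So RHS = -∫_0^3 v(x) φ(x) dx = -117/π + 324/π^3.
LHS − RHS = 12/π ≠ 0, so the identity fails.
(For a valid weak derivative the identity must hold for EVERY test function, in particular this one. The failure shows v is NOT the weak derivative of u.)
Correct weak derivative would be u'(x) = 3*x**2 + 4*x - 2.


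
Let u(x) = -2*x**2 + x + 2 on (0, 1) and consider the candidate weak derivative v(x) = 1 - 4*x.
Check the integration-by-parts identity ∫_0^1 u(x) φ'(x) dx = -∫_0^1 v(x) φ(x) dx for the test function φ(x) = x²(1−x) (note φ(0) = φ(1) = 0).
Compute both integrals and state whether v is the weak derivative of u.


LHS = 7/60, RHS = 7/60. Yes, v = u' weakly.

u(x) = -2*x**2 + x + 2, classical derivative u'(x) = 1 - 4*x.
φ(x) = x²(1−x), so φ'(x) = x*(2 - 3*x).
Note φ(0) = φ(1) = 0, so the boundary term u·φ vanishes.
LHS = ∫_0^1 u(x) φ'(x) dx = ∫_0^1 (6*x^4 - 7*x^3 - 4*x^2 + 4*x) dx. Term by term:
  ∫_0^1 6*x^4 dx = 6/5;  ∫_0^1 -7*x^3 dx = -7/4;  ∫_0^1 -4*x^2 dx = -4/3;
  ∫_0^1 4*x dx = 2.
Sum: 6/5 − 7/4 − 4/3 + 2 = 7/60.
So LHS = 7/60.
∫_0^1 v(x) φ(x) dx = ∫_0^1 (4*x^4 - 5*x^3 + x^2) dx. Term by term:
  ∫_0^1 4*x^4 dx = 4/5;  ∫_0^1 -5*x^3 dx = -5/4;  ∫_0^1 x^2 dx = 1/3.
Sum: 4/5 − 5/4 + 1/3 = -7/60.
So RHS = -∫_0^1 v(x) φ(x) dx = 7/60.
LHS = RHS, so the identity holds for this test φ.
Moreover u is smooth here and v(x) = u'(x) = 1 - 4*x pointwise, so the identity holds for every test function. Hence v is the weak derivative of u.
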